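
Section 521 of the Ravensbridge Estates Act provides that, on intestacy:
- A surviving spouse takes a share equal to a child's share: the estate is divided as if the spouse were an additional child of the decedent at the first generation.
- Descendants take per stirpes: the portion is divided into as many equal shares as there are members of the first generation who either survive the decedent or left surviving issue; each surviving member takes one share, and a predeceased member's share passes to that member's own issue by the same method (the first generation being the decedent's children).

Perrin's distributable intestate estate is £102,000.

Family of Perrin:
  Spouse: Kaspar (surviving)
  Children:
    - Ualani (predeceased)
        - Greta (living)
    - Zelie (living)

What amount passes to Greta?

Greta receives £34,000.

The spouse counts as an additional share at the children's level, so there are 3 primary shares of £34,000. Kaspar takes one such share (£34,000).
The children's combined portion (£68,000) is divided into 2 shares of £34,000: Zelie takes £34,000; Ualani's £34,000 share passes to Ualani's issue.
Ualani's share (£34,000) passes entirely to Greta.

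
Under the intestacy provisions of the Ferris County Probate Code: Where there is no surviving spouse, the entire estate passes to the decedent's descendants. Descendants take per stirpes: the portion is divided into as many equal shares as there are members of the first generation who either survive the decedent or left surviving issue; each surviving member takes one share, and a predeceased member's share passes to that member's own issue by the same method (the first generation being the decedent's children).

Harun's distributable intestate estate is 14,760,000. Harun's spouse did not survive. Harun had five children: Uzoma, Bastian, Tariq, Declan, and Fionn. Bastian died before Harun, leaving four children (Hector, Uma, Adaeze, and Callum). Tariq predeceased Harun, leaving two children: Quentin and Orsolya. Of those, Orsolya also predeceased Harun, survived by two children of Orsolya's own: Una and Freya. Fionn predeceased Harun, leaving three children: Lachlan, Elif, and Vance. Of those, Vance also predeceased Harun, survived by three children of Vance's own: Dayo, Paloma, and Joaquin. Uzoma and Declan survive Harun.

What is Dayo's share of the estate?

The entire 14,760,000 passes to the descendants.
That amount (14,760,000) is divided into 5 shares of 2,952,000: Uzoma and Declan each take 2,952,000; Bastian's 2,952,000 share passes to Bastian's issue; Tariq's 2,952,000 share passes to Tariq's issue; Fionn's 2,952,000 share passes to Fionn's issue.
Bastian's share (2,952,000) is divided into 4 shares of 738,000: Hector, Uma, Adaeze, and Callum each take 738,000.
Tariq's share (2,952,000) is divided into 2 shares of 1,476,000: Quentin takes 1,476,000; Orsolya's 1,476,000 share passes to Orsolya's issue.
Orsolya's share (1,476,000) is divided into 2 shares of 738,000: Una and Freya each take 738,000.
Fionn's share (2,952,000) is divided into 3 shares of 984,000: Lachlan and Elif each take 984,000; Vance's 984,000 share passes to Vance's issue.
Vance's share (984,000) is divided into 3 shares of 328,000: Dayo, Paloma, and Joaquin each take 328,000.

Dayo receives 328,000.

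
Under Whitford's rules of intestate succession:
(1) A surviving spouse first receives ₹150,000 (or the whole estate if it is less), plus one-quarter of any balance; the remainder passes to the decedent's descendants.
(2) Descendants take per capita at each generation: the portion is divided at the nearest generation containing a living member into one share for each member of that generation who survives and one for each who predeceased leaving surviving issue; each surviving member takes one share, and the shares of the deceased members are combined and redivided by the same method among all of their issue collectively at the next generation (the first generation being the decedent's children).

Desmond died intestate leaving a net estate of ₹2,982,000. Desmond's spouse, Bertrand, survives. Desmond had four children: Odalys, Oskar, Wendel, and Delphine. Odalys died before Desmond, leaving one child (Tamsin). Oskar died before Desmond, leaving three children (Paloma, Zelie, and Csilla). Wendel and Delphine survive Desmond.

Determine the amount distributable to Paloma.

Paloma receives ₹265,500.

Bertrand first takes ₹150,000, leaving a balance of ₹2,832,000. Bertrand then takes one-quarter of the balance (₹708,000), for a total of ₹858,000. The remaining ₹2,124,000 passes to the descendants.
The descendants' portion (₹2,124,000) is divided at the children's generation into 4 shares of ₹531,000. Wendel and Delphine each take ₹531,000. The 2 shares of the deceased (Odalys and Oskar) are combined into a pool of ₹1,062,000.
That pool (₹1,062,000) is divided at the grandchildren's generation equally among Tamsin, Paloma, Zelie, and Csilla: ₹265,500 each.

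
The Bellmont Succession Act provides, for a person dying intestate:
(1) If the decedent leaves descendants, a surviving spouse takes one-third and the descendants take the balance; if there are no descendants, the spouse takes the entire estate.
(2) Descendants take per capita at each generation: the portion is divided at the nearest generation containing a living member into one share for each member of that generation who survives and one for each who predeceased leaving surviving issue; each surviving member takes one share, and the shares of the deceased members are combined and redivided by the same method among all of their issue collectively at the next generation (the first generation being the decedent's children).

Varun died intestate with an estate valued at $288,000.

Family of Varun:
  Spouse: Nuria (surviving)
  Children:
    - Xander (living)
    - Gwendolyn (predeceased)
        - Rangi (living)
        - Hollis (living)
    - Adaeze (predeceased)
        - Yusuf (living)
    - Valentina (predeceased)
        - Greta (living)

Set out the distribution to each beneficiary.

Nuria takes one-third of $288,000 = $96,000. The remaining $192,000 passes to the descendants.
The descendants' portion ($192,000) is divided at the children's generation into 4 shares of $48,000. Xander takes $48,000. The 3 shares of the deceased (Gwendolyn, Adaeze, and Valentina) are combined into a pool of $144,000.
That pool ($144,000) is divided at the grandchildren's generation equally among Rangi, Hollis, Yusuf, and Greta: $36,000 each.

Nuria: $96,000; Xander: $48,000; Rangi: $36,000; Hollis: $36,000; Yusuf: $36,000; Greta: $36,000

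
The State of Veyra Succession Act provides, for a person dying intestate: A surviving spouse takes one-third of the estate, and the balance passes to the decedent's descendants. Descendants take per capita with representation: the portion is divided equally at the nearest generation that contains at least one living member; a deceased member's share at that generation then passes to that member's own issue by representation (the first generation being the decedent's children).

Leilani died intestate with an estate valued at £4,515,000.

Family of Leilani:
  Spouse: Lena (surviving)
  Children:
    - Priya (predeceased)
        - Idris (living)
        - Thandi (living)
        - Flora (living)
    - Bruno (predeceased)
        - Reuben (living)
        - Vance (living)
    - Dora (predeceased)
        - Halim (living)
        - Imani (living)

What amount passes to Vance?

Vance receives £430,000.

Lena takes one-third of £4,515,000 = £1,505,000. The remaining £3,010,000 passes to the descendants.
No child survives, so the initial division is made at the grandchildren's generation.
The descendants' portion (£3,010,000) is divided into 7 shares of £430,000: Idris, Thandi, Flora, Reuben, Vance, Halim, and Imani each take £430,000.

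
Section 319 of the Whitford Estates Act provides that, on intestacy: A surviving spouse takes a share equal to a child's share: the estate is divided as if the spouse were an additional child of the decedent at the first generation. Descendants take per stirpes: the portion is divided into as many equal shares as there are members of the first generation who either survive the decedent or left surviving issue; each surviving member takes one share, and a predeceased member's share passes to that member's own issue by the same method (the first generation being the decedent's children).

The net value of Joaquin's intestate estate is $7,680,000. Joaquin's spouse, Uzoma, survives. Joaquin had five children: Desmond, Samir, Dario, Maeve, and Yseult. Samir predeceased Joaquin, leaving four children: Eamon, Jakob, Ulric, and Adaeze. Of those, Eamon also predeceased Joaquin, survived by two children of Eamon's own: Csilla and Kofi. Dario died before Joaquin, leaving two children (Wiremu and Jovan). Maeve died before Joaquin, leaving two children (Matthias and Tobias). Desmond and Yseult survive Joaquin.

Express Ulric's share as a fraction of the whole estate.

Ulric receives 1/24 of the estate.

The spouse counts as an additional share at the children's level, so there are 6 primary shares of $1,280,000. Uzoma takes one such share ($1,280,000).
The children's combined portion ($6,400,000) is divided into 5 shares of $1,280,000: Desmond and Yseult each take $1,280,000; Samir's $1,280,000 share passes to Samir's issue; Dario's $1,280,000 share passes to Dario's issue; Maeve's $1,280,000 share passes to Maeve's issue.
Samir's share ($1,280,000) is divided into 4 shares of $320,000: Jakob, Ulric, and Adaeze each take $320,000; Eamon's $320,000 share passes to Eamon's issue.
Eamon's share ($320,000) is divided into 2 shares of $160,000: Csilla and Kofi each take $160,000.
Dario's share ($1,280,000) is divided into 2 shares of $640,000: Wiremu and Jovan each take $640,000.
Maeve's share ($1,280,000) is divided into 2 shares of $640,000: Matthias and Tobias each take $640,000.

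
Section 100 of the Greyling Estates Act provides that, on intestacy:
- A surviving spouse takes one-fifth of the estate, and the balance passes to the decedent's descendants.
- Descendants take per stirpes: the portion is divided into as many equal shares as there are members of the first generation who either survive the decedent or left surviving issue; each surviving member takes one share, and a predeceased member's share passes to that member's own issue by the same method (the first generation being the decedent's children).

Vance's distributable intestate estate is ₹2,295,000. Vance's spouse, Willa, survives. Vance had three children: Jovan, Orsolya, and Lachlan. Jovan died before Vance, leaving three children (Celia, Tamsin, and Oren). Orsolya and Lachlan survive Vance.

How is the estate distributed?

Willa: ₹459,000; Celia: ₹204,000; Tamsin: ₹204,000; Oren: ₹204,000; Orsolya: ₹612,000; Lachlan: ₹612,000

Willa takes one-fifth of ₹2,295,000 = ₹459,000. The remaining ₹1,836,000 passes to the descendants.
The descendants' portion (₹1,836,000) is divided into 3 shares of ₹612,000: Orsolya and Lachlan each take ₹612,000; Jovan's ₹612,000 share passes to Jovan's issue.
Jovan's share (₹612,000) is divided into 3 shares of ₹204,000: Celia, Tamsin, and Oren each take ₹204,000.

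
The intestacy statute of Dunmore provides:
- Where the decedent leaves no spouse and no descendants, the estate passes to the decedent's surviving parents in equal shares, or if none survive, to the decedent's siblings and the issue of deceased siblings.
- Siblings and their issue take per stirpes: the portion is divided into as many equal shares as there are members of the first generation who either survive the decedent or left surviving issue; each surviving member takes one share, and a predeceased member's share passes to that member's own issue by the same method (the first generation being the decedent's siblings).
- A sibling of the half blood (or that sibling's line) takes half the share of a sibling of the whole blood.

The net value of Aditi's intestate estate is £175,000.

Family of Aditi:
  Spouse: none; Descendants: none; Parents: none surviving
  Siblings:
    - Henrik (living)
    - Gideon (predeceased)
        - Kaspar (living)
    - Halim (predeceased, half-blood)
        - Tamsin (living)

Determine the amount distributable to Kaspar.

The entire £175,000 passes to the siblings and their issue.
Counting each half-blood sibling's line as half a unit, there are 5/2 units in £175,000, so one unit is £70,000. Whole-blood lines (Henrik and Gideon) take £70,000 each; half-blood lines (Halim) take £35,000 each.
Gideon's share (£70,000) passes entirely to Kaspar.
Halim's share (£35,000) passes entirely to Tamsin.

Kaspar receives £70,000.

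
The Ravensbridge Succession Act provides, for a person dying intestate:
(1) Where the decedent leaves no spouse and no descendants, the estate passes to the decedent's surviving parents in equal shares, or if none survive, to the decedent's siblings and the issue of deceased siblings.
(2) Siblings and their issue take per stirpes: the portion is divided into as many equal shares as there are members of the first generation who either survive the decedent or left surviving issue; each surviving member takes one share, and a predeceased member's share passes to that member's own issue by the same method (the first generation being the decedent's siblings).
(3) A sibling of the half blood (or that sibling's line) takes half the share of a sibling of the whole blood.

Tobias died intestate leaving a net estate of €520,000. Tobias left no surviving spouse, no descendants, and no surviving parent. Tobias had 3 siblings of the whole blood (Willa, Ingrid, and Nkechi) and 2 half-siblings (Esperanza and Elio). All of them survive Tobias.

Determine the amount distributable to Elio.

The entire €520,000 passes to the siblings and their issue.
Counting each half-blood sibling's line as half a unit, there are 4 units in €520,000, so one unit is €130,000. Whole-blood lines (Willa, Ingrid, and Nkechi) take €130,000 each; half-blood lines (Esperanza and Elio) take €65,000 each.

Elio receives €65,000.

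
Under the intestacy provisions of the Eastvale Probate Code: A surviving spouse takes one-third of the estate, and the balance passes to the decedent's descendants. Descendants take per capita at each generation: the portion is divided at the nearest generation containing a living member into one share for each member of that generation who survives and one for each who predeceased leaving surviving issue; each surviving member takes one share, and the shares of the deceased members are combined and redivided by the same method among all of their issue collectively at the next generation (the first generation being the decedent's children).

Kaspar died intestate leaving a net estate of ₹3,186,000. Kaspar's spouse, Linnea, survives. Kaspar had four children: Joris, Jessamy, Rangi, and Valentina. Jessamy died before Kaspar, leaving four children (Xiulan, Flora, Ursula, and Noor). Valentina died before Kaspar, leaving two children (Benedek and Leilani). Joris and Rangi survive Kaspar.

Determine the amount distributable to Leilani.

Linnea takes one-third of ₹3,186,000 = ₹1,062,000. The remaining ₹2,124,000 passes to the descendants.
The descendants' portion (₹2,124,000) is divided at the children's generation into 4 shares of ₹531,000. Joris and Rangi each take ₹531,000. The 2 shares of the deceased (Jessamy and Valentina) are combined into a pool of ₹1,062,000.
That pool (₹1,062,000) is divided at the grandchildren's generation equally among Xiulan, Flora, Ursula, Noor, Benedek, and Leilani: ₹177,000 each.

Leilani receives ₹177,000.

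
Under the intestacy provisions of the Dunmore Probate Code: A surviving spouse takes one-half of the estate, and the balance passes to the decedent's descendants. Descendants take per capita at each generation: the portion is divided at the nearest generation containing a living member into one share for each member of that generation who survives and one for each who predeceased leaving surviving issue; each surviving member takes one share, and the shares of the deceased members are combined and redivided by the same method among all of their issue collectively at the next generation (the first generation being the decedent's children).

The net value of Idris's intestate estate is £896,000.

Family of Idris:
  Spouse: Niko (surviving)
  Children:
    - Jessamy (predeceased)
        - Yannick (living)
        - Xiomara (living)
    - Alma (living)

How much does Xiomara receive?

Xiomara receives £112,000.

Niko takes one-half of £896,000 = £448,000. The remaining £448,000 passes to the descendants.
The descendants' portion (£448,000) is divided at the children's generation into 2 shares of £224,000. Alma takes £224,000. The remaining share for the deceased Jessamy (£224,000) is carried to the next generation.
That pool (£224,000) is divided at the grandchildren's generation equally among Yannick and Xiomara: £112,000 each.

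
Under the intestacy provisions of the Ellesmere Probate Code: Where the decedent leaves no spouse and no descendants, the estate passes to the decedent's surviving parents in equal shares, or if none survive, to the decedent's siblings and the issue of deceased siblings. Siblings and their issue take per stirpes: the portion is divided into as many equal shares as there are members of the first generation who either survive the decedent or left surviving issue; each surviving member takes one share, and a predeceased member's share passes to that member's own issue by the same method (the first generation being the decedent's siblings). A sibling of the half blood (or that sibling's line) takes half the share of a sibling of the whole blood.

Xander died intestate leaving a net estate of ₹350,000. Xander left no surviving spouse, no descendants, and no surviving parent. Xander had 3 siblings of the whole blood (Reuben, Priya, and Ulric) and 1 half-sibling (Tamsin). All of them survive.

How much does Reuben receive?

Reuben receives ₹100,000.

The entire ₹350,000 passes to the siblings and their issue.
Counting each half-blood sibling's line as half a unit, there are 7/2 units in ₹350,000, so one unit is ₹100,000. Whole-blood lines (Reuben, Priya, and Ulric) take ₹100,000 each; half-blood lines (Tamsin) take ₹50,000 each.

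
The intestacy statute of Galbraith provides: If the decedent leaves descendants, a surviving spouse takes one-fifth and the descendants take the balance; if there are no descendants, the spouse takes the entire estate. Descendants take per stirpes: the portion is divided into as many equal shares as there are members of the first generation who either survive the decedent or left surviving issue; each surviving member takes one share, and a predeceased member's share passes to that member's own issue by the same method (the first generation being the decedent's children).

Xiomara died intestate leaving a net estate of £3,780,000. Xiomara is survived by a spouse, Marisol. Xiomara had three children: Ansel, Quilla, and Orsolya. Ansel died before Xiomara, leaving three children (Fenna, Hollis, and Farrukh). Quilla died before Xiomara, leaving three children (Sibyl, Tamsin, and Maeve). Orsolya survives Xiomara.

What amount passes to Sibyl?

Marisol takes one-fifth of £3,780,000 = £756,000. The remaining £3,024,000 passes to the descendants.
The descendants' portion (£3,024,000) is divided into 3 shares of £1,008,000: Orsolya takes £1,008,000; Ansel's £1,008,000 share passes to Ansel's issue; Quilla's £1,008,000 share passes to Quilla's issue.
Ansel's share (£1,008,000) is divided into 3 shares of £336,000: Fenna, Hollis, and Farrukh each take £336,000.
Quilla's share (£1,008,000) is divided into 3 shares of £336,000: Sibyl, Tamsin, and Maeve each take £336,000.

Sibyl receives £336,000.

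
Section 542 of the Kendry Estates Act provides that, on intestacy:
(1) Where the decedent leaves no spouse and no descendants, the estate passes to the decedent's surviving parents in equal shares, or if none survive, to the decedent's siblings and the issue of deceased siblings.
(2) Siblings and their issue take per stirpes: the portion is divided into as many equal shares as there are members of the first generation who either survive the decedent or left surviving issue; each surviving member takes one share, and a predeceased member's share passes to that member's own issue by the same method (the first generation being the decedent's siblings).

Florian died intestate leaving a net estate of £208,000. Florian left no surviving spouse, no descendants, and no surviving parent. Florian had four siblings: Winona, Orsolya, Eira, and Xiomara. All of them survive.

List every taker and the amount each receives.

Winona: £52,000; Orsolya: £52,000; Eira: £52,000; Xiomara: £52,000

The entire £208,000 passes to the siblings and their issue.
That amount (£208,000) is divided into 4 shares of £52,000: Winona, Orsolya, Eira, and Xiomara each take £52,000.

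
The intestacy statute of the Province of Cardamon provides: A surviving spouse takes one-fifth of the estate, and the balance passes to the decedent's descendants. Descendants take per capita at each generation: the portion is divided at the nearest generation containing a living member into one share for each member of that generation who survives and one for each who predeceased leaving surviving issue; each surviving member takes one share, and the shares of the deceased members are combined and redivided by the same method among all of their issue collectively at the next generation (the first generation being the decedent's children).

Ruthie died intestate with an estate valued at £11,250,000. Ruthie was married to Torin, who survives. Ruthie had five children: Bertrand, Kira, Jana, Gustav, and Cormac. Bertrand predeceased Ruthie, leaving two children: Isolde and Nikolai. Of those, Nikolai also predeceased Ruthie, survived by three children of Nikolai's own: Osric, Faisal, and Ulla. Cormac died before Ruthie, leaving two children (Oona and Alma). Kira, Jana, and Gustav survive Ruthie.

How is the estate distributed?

Torin: £2,250,000; Isolde: £900,000; Osric: £300,000; Faisal: £300,000; Ulla: £300,000; Kira: £1,800,000; Jana: £1,800,000; Gustav: £1,800,000; Oona: £900,000; Alma: £900,000

Torin takes one-fifth of £11,250,000 = £2,250,000. The remaining £9,000,000 passes to the descendants.
The descendants' portion (£9,000,000) is divided at the children's generation into 5 shares of £1,800,000. Kira, Jana, and Gustav each take £1,800,000. The 2 shares of the deceased (Bertrand and Cormac) are combined into a pool of £3,600,000.
That pool (£3,600,000) is divided at the grandchildren's generation into 4 shares of £900,000. Isolde, Oona, and Alma each take £900,000. The remaining share for the deceased Nikolai (£900,000) is carried to the next generation.
That pool (£900,000) is divided at the great-grandchildren's generation equally among Osric, Faisal, and Ulla: £300,000 each.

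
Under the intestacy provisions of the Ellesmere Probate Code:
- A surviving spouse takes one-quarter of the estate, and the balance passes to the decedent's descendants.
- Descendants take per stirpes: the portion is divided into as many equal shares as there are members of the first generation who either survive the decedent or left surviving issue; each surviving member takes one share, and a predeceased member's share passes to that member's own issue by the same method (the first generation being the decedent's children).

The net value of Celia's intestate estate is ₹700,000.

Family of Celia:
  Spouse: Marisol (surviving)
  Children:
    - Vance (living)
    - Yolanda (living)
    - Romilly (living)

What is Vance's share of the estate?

Vance receives ₹175,000.

Marisol takes one-quarter of ₹700,000 = ₹175,000. The remaining ₹525,000 passes to the descendants.
The descendants' portion (₹525,000) is divided into 3 shares of ₹175,000: Vance, Yolanda, and Romilly each take ₹175,000.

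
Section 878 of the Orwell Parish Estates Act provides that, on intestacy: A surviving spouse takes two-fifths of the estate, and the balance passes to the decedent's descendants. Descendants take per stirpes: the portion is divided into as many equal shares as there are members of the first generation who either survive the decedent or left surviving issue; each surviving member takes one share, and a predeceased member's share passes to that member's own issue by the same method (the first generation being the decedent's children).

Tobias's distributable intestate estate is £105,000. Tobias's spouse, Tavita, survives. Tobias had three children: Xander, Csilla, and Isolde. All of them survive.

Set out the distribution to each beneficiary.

Tavita takes two-fifths of £105,000 = £42,000. The remaining £63,000 passes to the descendants.
The descendants' portion (£63,000) is divided into 3 shares of £21,000: Xander, Csilla, and Isolde each take £21,000.

Tavita: £42,000; Xander: £21,000; Csilla: £21,000; Isolde: £21,000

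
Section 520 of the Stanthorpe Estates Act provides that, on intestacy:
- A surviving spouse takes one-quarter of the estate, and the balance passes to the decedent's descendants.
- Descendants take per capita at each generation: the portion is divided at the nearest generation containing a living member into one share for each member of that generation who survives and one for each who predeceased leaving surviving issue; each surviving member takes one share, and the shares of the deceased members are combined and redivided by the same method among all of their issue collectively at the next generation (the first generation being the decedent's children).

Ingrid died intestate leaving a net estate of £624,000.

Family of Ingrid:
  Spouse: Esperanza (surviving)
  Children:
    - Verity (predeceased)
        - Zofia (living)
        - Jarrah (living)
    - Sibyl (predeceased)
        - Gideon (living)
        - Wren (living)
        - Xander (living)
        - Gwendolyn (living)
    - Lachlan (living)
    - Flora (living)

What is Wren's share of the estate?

Esperanza takes one-quarter of £624,000 = £156,000. The remaining £468,000 passes to the descendants.
The descendants' portion (£468,000) is divided at the children's generation into 4 shares of £117,000. Lachlan and Flora each take £117,000. The 2 shares of the deceased (Verity and Sibyl) are combined into a pool of £234,000.
That pool (£234,000) is divided at the grandchildren's generation equally among Zofia, Jarrah, Gideon, Wren, Xander, and Gwendolyn: £39,000 each.

Wren receives £39,000.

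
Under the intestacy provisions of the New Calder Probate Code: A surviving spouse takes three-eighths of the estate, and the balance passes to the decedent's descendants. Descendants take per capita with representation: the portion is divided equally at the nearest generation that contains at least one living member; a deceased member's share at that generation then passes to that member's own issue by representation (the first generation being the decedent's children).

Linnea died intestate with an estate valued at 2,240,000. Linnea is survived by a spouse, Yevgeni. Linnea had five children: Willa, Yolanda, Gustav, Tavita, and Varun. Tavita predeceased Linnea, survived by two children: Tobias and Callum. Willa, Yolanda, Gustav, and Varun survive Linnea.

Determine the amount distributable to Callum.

Yevgeni takes three-eighths of 2,240,000 = 840,000. The remaining 1,400,000 passes to the descendants.
The descendants' portion (1,400,000) is divided into 5 shares of 280,000: Willa, Yolanda, Gustav, and Varun each take 280,000; Tavita's 280,000 share passes to Tavita's issue.
Tavita's share (280,000) is divided into 2 shares of 140,000: Tobias and Callum each take 140,000.

Callum receives 140,000.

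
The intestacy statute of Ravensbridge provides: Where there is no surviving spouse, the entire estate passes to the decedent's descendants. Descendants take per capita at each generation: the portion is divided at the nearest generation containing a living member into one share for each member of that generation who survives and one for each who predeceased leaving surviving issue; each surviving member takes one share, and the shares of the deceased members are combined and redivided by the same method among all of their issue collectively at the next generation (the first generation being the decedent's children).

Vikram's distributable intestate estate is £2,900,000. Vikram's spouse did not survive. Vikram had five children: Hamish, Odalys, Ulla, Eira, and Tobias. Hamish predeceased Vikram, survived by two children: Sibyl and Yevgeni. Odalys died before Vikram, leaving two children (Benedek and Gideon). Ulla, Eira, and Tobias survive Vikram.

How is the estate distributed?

The entire £2,900,000 passes to the descendants.
That amount (£2,900,000) is divided at the children's generation into 5 shares of £580,000. Ulla, Eira, and Tobias each take £580,000. The 2 shares of the deceased (Hamish and Odalys) are combined into a pool of £1,160,000.
That pool (£1,160,000) is divided at the grandchildren's generation equally among Sibyl, Yevgeni, Benedek, and Gideon: £290,000 each.

Sibyl: £290,000; Yevgeni: £290,000; Benedek: £290,000; Gideon: £290,000; Ulla: £580,000; Eira: £580,000; Tobias: £580,000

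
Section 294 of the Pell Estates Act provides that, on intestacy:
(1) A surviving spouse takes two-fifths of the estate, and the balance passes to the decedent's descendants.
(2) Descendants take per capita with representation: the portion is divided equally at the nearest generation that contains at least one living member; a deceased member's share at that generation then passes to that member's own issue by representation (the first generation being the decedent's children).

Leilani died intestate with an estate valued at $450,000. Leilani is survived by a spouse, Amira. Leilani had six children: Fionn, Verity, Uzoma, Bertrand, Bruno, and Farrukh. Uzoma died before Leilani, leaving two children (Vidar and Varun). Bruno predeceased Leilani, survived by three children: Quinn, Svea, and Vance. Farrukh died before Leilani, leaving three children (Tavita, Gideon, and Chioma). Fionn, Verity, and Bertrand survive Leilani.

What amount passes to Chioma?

Chioma receives $15,000.

Amira takes two-fifths of $450,000 = $180,000. The remaining $270,000 passes to the descendants.
The descendants' portion ($270,000) is divided into 6 shares of $45,000: Fionn, Verity, and Bertrand each take $45,000; Uzoma's $45,000 share passes to Uzoma's issue; Bruno's $45,000 share passes to Bruno's issue; Farrukh's $45,000 share passes to Farrukh's issue.
Uzoma's share ($45,000) is divided into 2 shares of $22,500: Vidar and Varun each take $22,500.
Bruno's share ($45,000) is divided into 3 shares of $15,000: Quinn, Svea, and Vance each take $15,000.
Farrukh's share ($45,000) is divided into 3 shares of $15,000: Tavita, Gideon, and Chioma each take $15,000.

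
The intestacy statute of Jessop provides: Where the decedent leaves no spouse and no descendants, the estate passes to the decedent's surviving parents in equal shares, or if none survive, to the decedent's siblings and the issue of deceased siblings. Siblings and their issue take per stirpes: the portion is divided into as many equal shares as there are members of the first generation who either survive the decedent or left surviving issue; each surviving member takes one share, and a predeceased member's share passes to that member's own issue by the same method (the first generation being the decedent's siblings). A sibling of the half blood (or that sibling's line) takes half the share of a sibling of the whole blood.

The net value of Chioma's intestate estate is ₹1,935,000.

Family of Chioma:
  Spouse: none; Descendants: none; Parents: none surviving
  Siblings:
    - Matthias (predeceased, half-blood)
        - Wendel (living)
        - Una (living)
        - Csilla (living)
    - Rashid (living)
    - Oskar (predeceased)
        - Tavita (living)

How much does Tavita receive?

Tavita receives ₹774,000.

The entire ₹1,935,000 passes to the siblings and their issue.
Counting each half-blood sibling's line as half a unit, there are 5/2 units in ₹1,935,000, so one unit is ₹774,000. Whole-blood lines (Rashid and Oskar) take ₹774,000 each; half-blood lines (Matthias) take ₹387,000 each.
Matthias's share (₹387,000) is divided into 3 shares of ₹129,000: Wendel, Una, and Csilla each take ₹129,000.
Oskar's share (₹774,000) passes entirely to Tavita.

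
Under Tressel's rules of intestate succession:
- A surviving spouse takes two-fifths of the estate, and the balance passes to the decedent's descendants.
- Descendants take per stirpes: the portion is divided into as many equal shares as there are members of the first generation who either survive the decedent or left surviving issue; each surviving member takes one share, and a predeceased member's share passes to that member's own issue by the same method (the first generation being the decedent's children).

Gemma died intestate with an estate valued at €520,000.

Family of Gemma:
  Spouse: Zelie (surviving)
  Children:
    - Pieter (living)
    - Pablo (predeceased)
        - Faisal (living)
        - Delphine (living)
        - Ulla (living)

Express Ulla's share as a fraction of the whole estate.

Ulla receives 1/10 of the estate.

Zelie takes two-fifths of €520,000 = €208,000. The remaining €312,000 passes to the descendants.
The descendants' portion (€312,000) is divided into 2 shares of €156,000: Pieter takes €156,000; Pablo's €156,000 share passes to Pablo's issue.
Pablo's share (€156,000) is divided into 3 shares of €52,000: Faisal, Delphine, and Ulla each take €52,000.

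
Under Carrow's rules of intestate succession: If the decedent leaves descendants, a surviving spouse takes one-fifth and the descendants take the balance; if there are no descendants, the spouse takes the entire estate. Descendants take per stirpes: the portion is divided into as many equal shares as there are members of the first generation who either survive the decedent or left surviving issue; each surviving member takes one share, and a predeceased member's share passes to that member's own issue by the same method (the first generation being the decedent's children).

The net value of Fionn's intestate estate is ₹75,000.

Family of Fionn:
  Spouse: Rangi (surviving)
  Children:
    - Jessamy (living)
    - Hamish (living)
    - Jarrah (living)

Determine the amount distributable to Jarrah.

Jarrah receives ₹20,000.

Rangi takes one-fifth of ₹75,000 = ₹15,000. The remaining ₹60,000 passes to the descendants.
The descendants' portion (₹60,000) is divided into 3 shares of ₹20,000: Jessamy, Hamish, and Jarrah each take ₹20,000.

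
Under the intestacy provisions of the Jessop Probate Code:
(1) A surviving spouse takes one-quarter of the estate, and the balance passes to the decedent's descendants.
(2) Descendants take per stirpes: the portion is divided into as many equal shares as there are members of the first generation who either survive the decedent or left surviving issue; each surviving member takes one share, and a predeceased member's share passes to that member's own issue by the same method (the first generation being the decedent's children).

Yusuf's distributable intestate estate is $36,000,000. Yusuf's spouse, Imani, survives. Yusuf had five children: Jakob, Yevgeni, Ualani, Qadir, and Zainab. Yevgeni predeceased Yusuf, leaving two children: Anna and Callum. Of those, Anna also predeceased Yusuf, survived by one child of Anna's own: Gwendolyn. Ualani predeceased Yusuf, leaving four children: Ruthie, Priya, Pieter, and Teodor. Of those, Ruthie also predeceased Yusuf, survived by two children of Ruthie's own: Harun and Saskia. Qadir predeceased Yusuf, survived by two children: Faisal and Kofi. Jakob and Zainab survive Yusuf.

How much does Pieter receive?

Imani takes one-quarter of $36,000,000 = $9,000,000. The remaining $27,000,000 passes to the descendants.
The descendants' portion ($27,000,000) is divided into 5 shares of $5,400,000: Jakob and Zainab each take $5,400,000; Yevgeni's $5,400,000 share passes to Yevgeni's issue; Ualani's $5,400,000 share passes to Ualani's issue; Qadir's $5,400,000 share passes to Qadir's issue.
Yevgeni's share ($5,400,000) is divided into 2 shares of $2,700,000: Callum takes $2,700,000; Anna's $2,700,000 share passes to Anna's issue.
Anna's share ($2,700,000) passes entirely to Gwendolyn.
Ualani's share ($5,400,000) is divided into 4 shares of $1,350,000: Priya, Pieter, and Teodor each take $1,350,000; Ruthie's $1,350,000 share passes to Ruthie's issue.
Ruthie's share ($1,350,000) is divided into 2 shares of $675,000: Harun and Saskia each take $675,000.
Qadir's share ($5,400,000) is divided into 2 shares of $2,700,000: Faisal and Kofi each take $2,700,000.

Pieter receives $1,350,000.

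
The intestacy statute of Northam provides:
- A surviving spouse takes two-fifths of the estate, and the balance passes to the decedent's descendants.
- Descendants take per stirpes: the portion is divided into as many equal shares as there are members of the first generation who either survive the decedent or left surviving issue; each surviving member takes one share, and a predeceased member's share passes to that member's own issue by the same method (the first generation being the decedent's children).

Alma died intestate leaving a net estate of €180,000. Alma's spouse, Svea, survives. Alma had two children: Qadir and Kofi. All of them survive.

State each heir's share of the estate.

Svea: €72,000; Qadir: €54,000; Kofi: €54,000

Svea takes two-fifths of €180,000 = €72,000. The remaining €108,000 passes to the descendants.
The descendants' portion (€108,000) is divided into 2 shares of €54,000: Qadir and Kofi each take €54,000.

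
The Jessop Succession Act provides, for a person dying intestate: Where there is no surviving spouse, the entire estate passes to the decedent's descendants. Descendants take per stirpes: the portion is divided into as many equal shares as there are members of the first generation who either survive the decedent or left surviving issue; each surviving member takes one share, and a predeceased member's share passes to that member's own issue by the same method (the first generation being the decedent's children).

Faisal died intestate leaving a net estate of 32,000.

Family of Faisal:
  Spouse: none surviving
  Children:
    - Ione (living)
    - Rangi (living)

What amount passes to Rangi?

The entire 32,000 passes to the descendants.
That amount (32,000) is divided into 2 shares of 16,000: Ione and Rangi each take 16,000.

Rangi receives 16,000.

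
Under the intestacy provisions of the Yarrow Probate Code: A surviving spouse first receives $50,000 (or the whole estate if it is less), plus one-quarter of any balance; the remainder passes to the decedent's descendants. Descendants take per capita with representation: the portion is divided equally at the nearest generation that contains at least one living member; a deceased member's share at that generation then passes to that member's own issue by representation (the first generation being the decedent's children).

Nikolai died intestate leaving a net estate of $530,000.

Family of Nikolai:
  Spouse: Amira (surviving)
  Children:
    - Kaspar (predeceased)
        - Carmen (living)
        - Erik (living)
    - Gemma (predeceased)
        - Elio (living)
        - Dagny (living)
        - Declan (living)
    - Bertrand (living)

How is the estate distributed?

Amira first takes $50,000, leaving a balance of $480,000. Amira then takes one-quarter of the balance ($120,000), for a total of $170,000. The remaining $360,000 passes to the descendants.
The descendants' portion ($360,000) is divided into 3 shares of $120,000: Bertrand takes $120,000; Kaspar's $120,000 share passes to Kaspar's issue; Gemma's $120,000 share passes to Gemma's issue.
Kaspar's share ($120,000) is divided into 2 shares of $60,000: Carmen and Erik each take $60,000.
Gemma's share ($120,000) is divided into 3 shares of $40,000: Elio, Dagny, and Declan each take $40,000.

Amira: $170,000; Carmen: $60,000; Erik: $60,000; Elio: $40,000; Dagny: $40,000; Declan: $40,000; Bertrand: $120,000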